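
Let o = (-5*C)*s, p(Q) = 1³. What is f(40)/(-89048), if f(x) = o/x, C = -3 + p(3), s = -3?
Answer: 3/356192 ≈ 8.4224e-6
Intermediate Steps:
p(Q) = 1
C = -2 (C = -3 + 1 = -2)
o = -30 (o = -5*(-2)*(-3) = 10*(-3) = -30)
f(x) = -30/x
f(40)/(-89048) = -30/40/(-89048) = -30*1/40*(-1/89048) = -¾*(-1/89048) = 3/356192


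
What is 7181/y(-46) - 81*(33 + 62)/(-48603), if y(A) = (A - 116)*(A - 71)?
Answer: 164956391/307073754 ≈ 0.53719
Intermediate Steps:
y(A) = (-116 + A)*(-71 + A)
7181/y(-46) - 81*(33 + 62)/(-48603) = 7181/(8236 + (-46)² - 187*(-46)) - 81*(33 + 62)/(-48603) = 7181/(8236 + 2116 + 8602) - 81*95*(-1/48603) = 7181/18954 - 7695*(-1/48603) = 7181*(1/18954) + 2565/16201 = 7181/18954 + 2565/16201 = 164956391/307073754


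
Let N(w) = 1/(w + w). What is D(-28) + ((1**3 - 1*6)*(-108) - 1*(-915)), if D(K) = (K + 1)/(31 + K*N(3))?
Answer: 114864/79 ≈ 1454.0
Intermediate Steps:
N(w) = 1/(2*w)
D(K) = (1 + K)/(31 + K/6) (D(K) = (K + 1)/(31 + K*((1/2)/3)) = (1 + K)/(31 + K*((1/2)*(1/3))) = (1 + K)/(31 + K*(1/6)) = (1 + K)/(31 + K/6))
D(-28) + ((1**3 - 1*6)*(-108) - 1*(-915)) = 6*(1 - 28)/(186 - 28) + ((1**3 - 1*6)*(-108) - 1*(-915)) = 6*(-27)/158 + ((1 - 6)*(-108) + 915) = 6*(1/158)*(-27) + (-5*(-108) + 915) = -81/79 + (540 + 915) = -81/79 + 1455 = 114864/79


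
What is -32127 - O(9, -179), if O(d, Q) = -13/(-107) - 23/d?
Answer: -30935957/963 ≈ -32125.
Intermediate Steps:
O(d, Q) = 13/107 - 23/d (O(d, Q) = -13*(-1/107) - 23/d = 13/107 - 23/d)
-32127 - O(9, -179) = -32127 - (13/107 - 23/9) = -32127 - 1*(-2344/963) = -32127 + 2344/963 = -30935957/963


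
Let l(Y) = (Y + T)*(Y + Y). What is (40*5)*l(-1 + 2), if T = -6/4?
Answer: -200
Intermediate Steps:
T = -3/2 (T = -6*¼ = -3/2 ≈ -1.5000)
l(Y) = 2*Y*(-3/2 + Y) (l(Y) = (Y - 3/2)*(Y + Y) = (-3/2 + Y)*(2*Y) = 2*Y*(-3/2 + Y))
(40*5)*l(-1 + 2) = (40*5)*((-1 + 2)*(-3 + 2*(-1 + 2))) = 200*(1*(-3 + 2*1)) = 200*(1*(-3 + 2)) = 200*(1*(-1)) = 200*(-1) = -200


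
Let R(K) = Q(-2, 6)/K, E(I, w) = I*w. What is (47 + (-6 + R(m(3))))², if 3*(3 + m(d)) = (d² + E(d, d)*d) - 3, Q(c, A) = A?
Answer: 27889/16 ≈ 1743.1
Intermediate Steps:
m(d) = -4 + d²/3 + d³/3 (m(d) = -3 + ((d² + (d*d)*d) - 3)/3 = -3 + ((d² + d²*d) - 3)/3 = -3 + ((d² + d³) - 3)/3 = -3 + (-3 + d² + d³)/3 = -3 + (-1 + d²/3 + d³/3) = -4 + d²/3 + d³/3)
R(K) = 6/K
(47 + (-6 + R(m(3))))² = (47 + (-6 + 6/(-4 + (⅓)*3² + (⅓)*3³)))² = (47 + (-6 + 6/(-4 + (⅓)*9 + (⅓)*27)))² = (47 + (-6 + 6/(-4 + 3 + 9)))² = (47 + (-6 + 6/8))² = (47 + (-6 + 6*(⅛)))² = (47 + (-6 + ¾))² = (47 - 21/4)² = (167/4)² = 27889/16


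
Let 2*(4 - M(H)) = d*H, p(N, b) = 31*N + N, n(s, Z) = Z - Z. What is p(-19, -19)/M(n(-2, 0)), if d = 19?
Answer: -152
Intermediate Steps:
n(s, Z) = 0
p(N, b) = 32*N
M(H) = 4 - 19*H/2
p(-19, -19)/M(n(-2, 0)) = (32*(-19))/(4 - 19/2*0) = -608/(4 + 0) = -608/4 = -608*¼ = -152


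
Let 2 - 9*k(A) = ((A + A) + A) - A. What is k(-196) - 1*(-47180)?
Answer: 425014/9 ≈ 47224.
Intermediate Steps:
k(A) = 2/9 - 2*A/9 (k(A) = 2/9 - (((A + A) + A) - A)/9 = 2/9 - ((2*A + A) - A)/9 = 2/9 - (3*A - A)/9 = 2/9 - 2*A/9)
k(-196) - 1*(-47180) = (2/9 - 2/9*(-196)) - 1*(-47180) = (2/9 + 392/9) + 47180 = 394/9 + 47180 = 425014/9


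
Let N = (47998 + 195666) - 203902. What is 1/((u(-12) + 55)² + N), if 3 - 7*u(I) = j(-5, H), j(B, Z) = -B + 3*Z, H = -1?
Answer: 49/2097334 ≈ 2.3363e-5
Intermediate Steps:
N = 39762 (N = 243664 - 203902 = 39762)
u(I) = ⅐ (u(I) = 3/7 - (-1*(-5) + 3*(-1))/7 = 3/7 - (5 - 3)/7 = 3/7 - ⅐*2 = 3/7 - 2/7 = ⅐)
1/((u(-12) + 55)² + N) = 1/((⅐ + 55)² + 39762) = 1/((386/7)² + 39762) = 1/(148996/49 + 39762) = 1/(2097334/49) = 49/2097334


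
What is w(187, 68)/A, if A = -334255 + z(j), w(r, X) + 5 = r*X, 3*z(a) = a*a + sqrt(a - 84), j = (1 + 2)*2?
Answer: -980437563/25781165321 - 12711*I*sqrt(78)/335155149173 ≈ -0.038029 - 3.3495e-7*I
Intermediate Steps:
j = 6 (j = 3*2 = 6)
z(a) = a**2/3 + sqrt(-84 + a)/3 (z(a) = (a*a + sqrt(a - 84))/3 = (a**2 + sqrt(-84 + a))/3 = a**2/3 + sqrt(-84 + a)/3)
w(r, X) = -5 + X*r (w(r, X) = -5 + r*X = -5 + X*r)
A = -334243 + I*sqrt(78)/3 (A = -334255 + ((1/3)*6**2 + sqrt(-84 + 6)/3) = -334255 + ((1/3)*36 + sqrt(-78)/3) = -334255 + (12 + (I*sqrt(78))/3) = -334255 + (12 + I*sqrt(78)/3) = -334243 + I*sqrt(78)/3 ≈ -3.3424e+5 + 2.9439*I)
w(187, 68)/A = (-5 + 68*187)/(-334243 + I*sqrt(78)/3) = (-5 + 12716)/(-334243 + I*sqrt(78)/3) = 12711/(-334243 + I*sqrt(78)/3)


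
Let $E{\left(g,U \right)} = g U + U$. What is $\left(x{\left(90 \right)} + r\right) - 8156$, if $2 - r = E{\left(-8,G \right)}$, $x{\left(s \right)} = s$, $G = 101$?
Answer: $-7357$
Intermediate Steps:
$E{\left(g,U \right)} = U + U g$ ($E{\left(g,U \right)} = U g + U = U + U g$)
$r = 709$ ($r = 2 - 101 \left(1 - 8\right) = 2 - 101 \left(-7\right) = 2 - -707 = 2 + 707 = 709$)
$\left(x{\left(90 \right)} + r\right) - 8156 = \left(90 + 709\right) - 8156 = 799 - 8156 = -7357$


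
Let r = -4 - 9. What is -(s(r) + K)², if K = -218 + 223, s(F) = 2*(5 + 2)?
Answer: -361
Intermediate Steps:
r = -13
s(F) = 14 (s(F) = 2*7 = 14)
K = 5
-(s(r) + K)² = -(14 + 5)² = -1*19² = -1*361 = -361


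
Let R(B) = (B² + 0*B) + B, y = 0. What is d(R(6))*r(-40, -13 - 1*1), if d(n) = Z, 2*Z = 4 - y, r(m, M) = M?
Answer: -28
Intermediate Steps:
R(B) = B + B² (R(B) = (B² + 0) + B = B² + B = B + B²)
Z = 2 (Z = (4 - 1*0)/2 = (4 + 0)/2 = (½)*4 = 2)
d(n) = 2
d(R(6))*r(-40, -13 - 1*1) = 2*(-13 - 1*1) = 2*(-13 - 1) = 2*(-14) = -28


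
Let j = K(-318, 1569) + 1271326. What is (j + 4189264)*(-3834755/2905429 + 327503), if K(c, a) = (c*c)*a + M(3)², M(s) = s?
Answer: 156169529725844217960/2905429 ≈ 5.3751e+13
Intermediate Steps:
K(c, a) = 9 + a*c² (K(c, a) = (c*c)*a + 3² = c²*a + 9 = a*c² + 9 = 9 + a*c²)
j = 159934891 (j = (9 + 1569*(-318)²) + 1271326 = (9 + 1569*101124) + 1271326 = (9 + 158663556) + 1271326 = 158663565 + 1271326 = 159934891)
(j + 4189264)*(-3834755/2905429 + 327503) = (159934891 + 4189264)*(-3834755/2905429 + 327503) = 164124155*(-3834755*1/2905429 + 327503) = 164124155*(-3834755/2905429 + 327503) = 164124155*(951532879032/2905429) = 156169529725844217960/2905429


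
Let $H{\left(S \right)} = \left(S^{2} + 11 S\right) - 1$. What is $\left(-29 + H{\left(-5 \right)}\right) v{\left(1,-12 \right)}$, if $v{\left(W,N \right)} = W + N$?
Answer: $660$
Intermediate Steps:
$H{\left(S \right)} = -1 + S^{2} + 11 S$
$v{\left(W,N \right)} = N + W$
$\left(-29 + H{\left(-5 \right)}\right) v{\left(1,-12 \right)} = \left(-29 + \left(-1 + \left(-5\right)^{2} + 11 \left(-5\right)\right)\right) \left(-12 + 1\right) = \left(-29 - 31\right) \left(-11\right) = \left(-60\right) \left(-11\right) = 660$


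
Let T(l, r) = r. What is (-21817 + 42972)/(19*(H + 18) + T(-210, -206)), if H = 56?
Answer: 4231/240 ≈ 17.629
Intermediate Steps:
(-21817 + 42972)/(19*(H + 18) + T(-210, -206)) = (-21817 + 42972)/(19*(56 + 18) - 206) = 21155/(19*74 - 206) = 21155/(1406 - 206) = 21155/1200 = 21155*(1/1200) = 4231/240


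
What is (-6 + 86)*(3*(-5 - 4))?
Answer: -2160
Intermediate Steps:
(-6 + 86)*(3*(-5 - 4)) = 80*(3*(-9)) = 80*(-27) = -2160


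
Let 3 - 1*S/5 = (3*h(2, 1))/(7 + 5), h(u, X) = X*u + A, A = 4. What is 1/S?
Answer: 2/15 ≈ 0.13333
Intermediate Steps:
h(u, X) = 4 + X*u (h(u, X) = X*u + 4 = 4 + X*u)
S = 15/2 (S = 15 - 5*3*(4 + 1*2)/(7 + 5) = 15 - 5*3*(4 + 2)/12 = 15 - 5*3*6/12 = 15 - 90/12 = 15 - 5*3/2 = 15 - 15/2 = 15/2 ≈ 7.5000)
1/S = 1/(15/2) = 2/15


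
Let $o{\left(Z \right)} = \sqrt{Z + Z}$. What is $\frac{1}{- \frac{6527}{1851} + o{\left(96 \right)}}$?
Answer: $\frac{12081477}{615228863} + \frac{27409608 \sqrt{3}}{615228863} \approx 0.096804$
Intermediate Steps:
$o{\left(Z \right)} = \sqrt{2} \sqrt{Z}$ ($o{\left(Z \right)} = \sqrt{2 Z} = \sqrt{2} \sqrt{Z}$)
$\frac{1}{- \frac{6527}{1851} + o{\left(96 \right)}} = \frac{1}{- \frac{6527}{1851} + \sqrt{2} \sqrt{96}} = \frac{1}{\left(-6527\right) \frac{1}{1851} + \sqrt{2} \cdot 4 \sqrt{6}} = \frac{1}{- \frac{6527}{1851} + 8 \sqrt{3}}$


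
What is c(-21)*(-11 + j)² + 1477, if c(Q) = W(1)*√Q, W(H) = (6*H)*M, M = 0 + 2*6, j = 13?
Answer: 1477 + 288*I*√21 ≈ 1477.0 + 1319.8*I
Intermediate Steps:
M = 12 (M = 0 + 12 = 12)
W(H) = 72*H (W(H) = (6*H)*12 = 72*H)
c(Q) = 72*√Q (c(Q) = (72*1)*√Q = 72*√Q)
c(-21)*(-11 + j)² + 1477 = (72*√(-21))*(-11 + 13)² + 1477 = (72*(I*√21))*2² + 1477 = (72*I*√21)*4 + 1477 = 288*I*√21 + 1477 = 1477 + 288*I*√21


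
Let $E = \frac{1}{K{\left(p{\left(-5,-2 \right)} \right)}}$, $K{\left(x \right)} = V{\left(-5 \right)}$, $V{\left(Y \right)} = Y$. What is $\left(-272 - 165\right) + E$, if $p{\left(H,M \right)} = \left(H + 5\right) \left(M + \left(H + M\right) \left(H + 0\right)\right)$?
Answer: $- \frac{2186}{5} \approx -437.2$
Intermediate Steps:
$p{\left(H,M \right)} = \left(5 + H\right) \left(M + H \left(H + M\right)\right)$ ($p{\left(H,M \right)} = \left(5 + H\right) \left(M + \left(H + M\right) H\right) = \left(5 + H\right) \left(M + H \left(H + M\right)\right)$)
$K{\left(x \right)} = -5$
$E = - \frac{1}{5}$ ($E = \frac{1}{-5} = - \frac{1}{5} \approx -0.2$)
$\left(-272 - 165\right) + E = \left(-272 - 165\right) - \frac{1}{5} = -437 - \frac{1}{5} = - \frac{2186}{5}$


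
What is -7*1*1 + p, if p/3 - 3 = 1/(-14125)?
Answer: 28247/14125 ≈ 1.9998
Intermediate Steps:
p = 127122/14125 (p = 9 + 3/(-14125) = 9 + 3*(-1/14125) = 9 - 3/14125 = 127122/14125 ≈ 8.9998)
-7*1*1 + p = -7*1*1 + 127122/14125 = -7*1 + 127122/14125 = -7 + 127122/14125 = 28247/14125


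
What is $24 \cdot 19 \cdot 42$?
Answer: $19152$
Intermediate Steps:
$24 \cdot 19 \cdot 42 = 456 \cdot 42 = 19152$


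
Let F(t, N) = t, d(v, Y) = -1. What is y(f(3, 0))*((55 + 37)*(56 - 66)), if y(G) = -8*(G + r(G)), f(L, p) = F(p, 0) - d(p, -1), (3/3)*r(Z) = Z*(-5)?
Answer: -29440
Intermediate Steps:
r(Z) = -5*Z (r(Z) = Z*(-5) = -5*Z)
f(L, p) = 1 + p (f(L, p) = p - 1*(-1) = p + 1 = 1 + p)
y(G) = 32*G (y(G) = -8*(G - 5*G) = -(-32)*G = 32*G)
y(f(3, 0))*((55 + 37)*(56 - 66)) = (32*(1 + 0))*((55 + 37)*(56 - 66)) = (32*1)*(92*(-10)) = 32*(-920) = -29440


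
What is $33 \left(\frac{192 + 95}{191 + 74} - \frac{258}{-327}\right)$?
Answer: $\frac{1784409}{28885} \approx 61.776$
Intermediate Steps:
$33 \left(\frac{192 + 95}{191 + 74} - \frac{258}{-327}\right) = 33 \left(\frac{287}{265} - - \frac{86}{109}\right) = 33 \left(287 \cdot \frac{1}{265} + \frac{86}{109}\right) = 33 \left(\frac{287}{265} + \frac{86}{109}\right) = 33 \cdot \frac{54073}{28885} = \frac{1784409}{28885}$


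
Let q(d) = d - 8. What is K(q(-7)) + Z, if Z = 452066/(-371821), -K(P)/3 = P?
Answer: 16279879/371821 ≈ 43.784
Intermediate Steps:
q(d) = -8 + d
K(P) = -3*P
Z = -452066/371821 (Z = 452066*(-1/371821) = -452066/371821 ≈ -1.2158)
K(q(-7)) + Z = -3*(-8 - 7) - 452066/371821 = -3*(-15) - 452066/371821 = 45 - 452066/371821 = 16279879/371821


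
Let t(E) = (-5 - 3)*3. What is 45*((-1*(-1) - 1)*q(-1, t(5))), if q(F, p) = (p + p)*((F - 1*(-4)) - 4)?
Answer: 0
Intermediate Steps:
t(E) = -24 (t(E) = -8*3 = -24)
q(F, p) = 2*F*p (q(F, p) = (2*p)*((F + 4) - 4) = (2*p)*((4 + F) - 4) = (2*p)*F = 2*F*p)
45*((-1*(-1) - 1)*q(-1, t(5))) = 45*((-1*(-1) - 1)*(2*(-1)*(-24))) = 45*((1 - 1)*48) = 45*(0*48) = 45*0 = 0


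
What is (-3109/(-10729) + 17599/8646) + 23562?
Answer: 2185895950993/92762934 ≈ 23564.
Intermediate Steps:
(-3109/(-10729) + 17599/8646) + 23562 = (-3109*(-1/10729) + 17599*(1/8646)) + 23562 = (3109/10729 + 17599/8646) + 23562 = 215700085/92762934 + 23562 = 2185895950993/92762934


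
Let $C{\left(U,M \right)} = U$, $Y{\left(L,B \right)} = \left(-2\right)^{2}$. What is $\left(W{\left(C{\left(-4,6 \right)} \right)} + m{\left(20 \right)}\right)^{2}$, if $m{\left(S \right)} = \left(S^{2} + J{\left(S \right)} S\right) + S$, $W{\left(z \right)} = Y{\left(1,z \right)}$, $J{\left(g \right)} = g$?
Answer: $678976$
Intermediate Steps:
$Y{\left(L,B \right)} = 4$
$W{\left(z \right)} = 4$
$m{\left(S \right)} = S + 2 S^{2}$ ($m{\left(S \right)} = \left(S^{2} + S S\right) + S = \left(S^{2} + S^{2}\right) + S = 2 S^{2} + S = S + 2 S^{2}$)
$\left(W{\left(C{\left(-4,6 \right)} \right)} + m{\left(20 \right)}\right)^{2} = \left(4 + 20 \left(1 + 2 \cdot 20\right)\right)^{2} = \left(4 + 20 \left(1 + 40\right)\right)^{2} = \left(4 + 20 \cdot 41\right)^{2} = \left(4 + 820\right)^{2} = 824^{2} = 678976$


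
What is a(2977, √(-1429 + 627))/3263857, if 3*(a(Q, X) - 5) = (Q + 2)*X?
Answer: 5/3263857 + 993*I*√802/3263857 ≈ 1.5319e-6 + 0.008616*I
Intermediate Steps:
a(Q, X) = 5 + X*(2 + Q)/3 (a(Q, X) = 5 + ((Q + 2)*X)/3 = 5 + ((2 + Q)*X)/3 = 5 + (X*(2 + Q))/3 = 5 + X*(2 + Q)/3)
a(2977, √(-1429 + 627))/3263857 = (5 + 2*√(-1429 + 627)/3 + (⅓)*2977*√(-1429 + 627))/3263857 = (5 + 2*√(-802)/3 + (⅓)*2977*√(-802))*(1/3263857) = (5 + 2*(I*√802)/3 + (⅓)*2977*(I*√802))*(1/3263857) = (5 + 2*I*√802/3 + 2977*I*√802/3)*(1/3263857) = (5 + 993*I*√802)*(1/3263857) = 5/3263857 + 993*I*√802/3263857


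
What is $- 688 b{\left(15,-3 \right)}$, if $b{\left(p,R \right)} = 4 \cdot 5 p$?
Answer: $-206400$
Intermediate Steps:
$b{\left(p,R \right)} = 20 p$
$- 688 b{\left(15,-3 \right)} = - 688 \cdot 20 \cdot 15 = \left(-688\right) 300 = -206400$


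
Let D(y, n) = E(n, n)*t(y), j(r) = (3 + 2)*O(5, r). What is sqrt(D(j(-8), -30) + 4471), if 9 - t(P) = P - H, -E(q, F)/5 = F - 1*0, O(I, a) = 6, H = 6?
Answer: sqrt(2221) ≈ 47.128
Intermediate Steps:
E(q, F) = -5*F (E(q, F) = -5*(F - 1*0) = -5*(F + 0) = -5*F)
t(P) = 15 - P (t(P) = 9 - (P - 1*6) = 9 - (P - 6) = 9 - (-6 + P) = 9 + (6 - P) = 15 - P)
j(r) = 30 (j(r) = (3 + 2)*6 = 5*6 = 30)
D(y, n) = -5*n*(15 - y) (D(y, n) = (-5*n)*(15 - y) = -5*n*(15 - y))
sqrt(D(j(-8), -30) + 4471) = sqrt(5*(-30)*(-15 + 30) + 4471) = sqrt(5*(-30)*15 + 4471) = sqrt(-2250 + 4471) = sqrt(2221)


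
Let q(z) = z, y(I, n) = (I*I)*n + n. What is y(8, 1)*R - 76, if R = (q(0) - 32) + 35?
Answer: 119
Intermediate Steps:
y(I, n) = n + n*I² (y(I, n) = I²*n + n = n*I² + n = n + n*I²)
R = 3 (R = (0 - 32) + 35 = -32 + 35 = 3)
y(8, 1)*R - 76 = (1*(1 + 8²))*3 - 76 = (1*(1 + 64))*3 - 76 = (1*65)*3 - 76 = 65*3 - 76 = 195 - 76 = 119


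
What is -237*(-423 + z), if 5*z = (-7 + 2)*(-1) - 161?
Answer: 538227/5 ≈ 1.0765e+5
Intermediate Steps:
z = -156/5 (z = ((-7 + 2)*(-1) - 161)/5 = (-5*(-1) - 161)/5 = (5 - 161)/5 = (1/5)*(-156) = -156/5 ≈ -31.200)
-237*(-423 + z) = -237*(-423 - 156/5) = -237*(-2271/5) = 538227/5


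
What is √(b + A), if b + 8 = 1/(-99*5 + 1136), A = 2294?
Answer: √939274607/641 ≈ 47.812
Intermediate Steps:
b = -5127/641 (b = -8 + 1/(-99*5 + 1136) = -8 + 1/(-495 + 1136) = -8 + 1/641 = -5127/641 ≈ -7.9984)
√(b + A) = √(-5127/641 + 2294) = √(1465327/641) = √939274607/641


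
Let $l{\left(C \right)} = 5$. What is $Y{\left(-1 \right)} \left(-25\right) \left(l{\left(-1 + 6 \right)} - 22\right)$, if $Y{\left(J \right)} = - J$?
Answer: $425$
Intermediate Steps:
$Y{\left(-1 \right)} \left(-25\right) \left(l{\left(-1 + 6 \right)} - 22\right) = \left(-1\right) \left(-1\right) \left(-25\right) \left(5 - 22\right) = 1 \left(-25\right) \left(-17\right) = \left(-25\right) \left(-17\right) = 425$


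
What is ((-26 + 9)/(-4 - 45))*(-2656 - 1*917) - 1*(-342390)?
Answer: 16716369/49 ≈ 3.4115e+5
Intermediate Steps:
((-26 + 9)/(-4 - 45))*(-2656 - 1*917) - 1*(-342390) = (-17/(-49))*(-2656 - 917) + 342390 = -17*(-1/49)*(-3573) + 342390 = (17/49)*(-3573) + 342390 = -60741/49 + 342390 = 16716369/49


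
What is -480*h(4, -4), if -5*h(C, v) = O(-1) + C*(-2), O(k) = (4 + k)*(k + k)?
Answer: -1344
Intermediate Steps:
O(k) = 2*k*(4 + k) (O(k) = (4 + k)*(2*k) = 2*k*(4 + k))
h(C, v) = 6/5 + 2*C/5 (h(C, v) = -(2*(-1)*(4 - 1) + C*(-2))/5 = -(2*(-1)*3 - 2*C)/5 = -(-6 - 2*C)/5 = 6/5 + 2*C/5)
-480*h(4, -4) = -480*(6/5 + (⅖)*4) = -480*(6/5 + 8/5) = -480*14/5 = -1344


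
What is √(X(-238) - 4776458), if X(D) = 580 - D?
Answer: 2*I*√1193910 ≈ 2185.3*I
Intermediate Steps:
√(X(-238) - 4776458) = √((580 - 1*(-238)) - 4776458) = √((580 + 238) - 4776458) = √(818 - 4776458) = √(-4775640) = 2*I*√1193910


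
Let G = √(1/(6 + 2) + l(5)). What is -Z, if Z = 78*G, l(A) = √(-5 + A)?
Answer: -39*√2/2 ≈ -27.577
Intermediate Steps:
G = √2/4 (G = √(1/(6 + 2) + √(-5 + 5)) = √(1/8 + √0) = √(⅛ + 0) = √(⅛) = √2/4 ≈ 0.35355)
Z = 39*√2/2 (Z = 78*(√2/4) = 39*√2/2 ≈ 27.577)
-Z = -39*√2/2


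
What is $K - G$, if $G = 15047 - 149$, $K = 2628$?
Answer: $-12270$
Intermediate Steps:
$G = 14898$
$K - G = 2628 - 14898 = -12270$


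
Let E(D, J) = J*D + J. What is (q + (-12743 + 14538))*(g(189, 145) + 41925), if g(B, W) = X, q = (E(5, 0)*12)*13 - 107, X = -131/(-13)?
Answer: 920223328/13 ≈ 7.0786e+7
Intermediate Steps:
E(D, J) = J + D*J (E(D, J) = D*J + J = J + D*J)
X = 131/13 (X = -131*(-1/13) = 131/13 ≈ 10.077)
q = -107 (q = ((0*(1 + 5))*12)*13 - 107 = ((0*6)*12)*13 - 107 = (0*12)*13 - 107 = 0*13 - 107 = 0 - 107 = -107)
g(B, W) = 131/13
(q + (-12743 + 14538))*(g(189, 145) + 41925) = (-107 + (-12743 + 14538))*(131/13 + 41925) = (-107 + 1795)*(545156/13) = 1688*(545156/13) = 920223328/13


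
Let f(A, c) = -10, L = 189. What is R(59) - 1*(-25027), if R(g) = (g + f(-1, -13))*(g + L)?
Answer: 37179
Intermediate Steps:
R(g) = (-10 + g)*(189 + g) (R(g) = (g - 10)*(g + 189) = (-10 + g)*(189 + g))
R(59) - 1*(-25027) = (-1890 + 59² + 179*59) - 1*(-25027) = (-1890 + 3481 + 10561) + 25027 = 12152 + 25027 = 37179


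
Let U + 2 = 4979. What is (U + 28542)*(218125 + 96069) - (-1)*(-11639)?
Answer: 10531457047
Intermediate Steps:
U = 4977 (U = -2 + 4979 = 4977)
(U + 28542)*(218125 + 96069) - (-1)*(-11639) = (4977 + 28542)*(218125 + 96069) - (-1)*(-11639) = 33519*314194 - 1*11639 = 10531468686 - 11639 = 10531457047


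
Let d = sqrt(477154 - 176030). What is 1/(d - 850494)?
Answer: -425247/361669871456 - sqrt(75281)/361669871456 ≈ -1.1765e-6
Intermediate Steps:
d = 2*sqrt(75281) (d = sqrt(301124) = 2*sqrt(75281) ≈ 548.75)
1/(d - 850494) = 1/(2*sqrt(75281) - 850494) = 1/(-850494 + 2*sqrt(75281))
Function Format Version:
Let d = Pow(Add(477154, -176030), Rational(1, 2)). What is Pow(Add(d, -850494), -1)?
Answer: Add(Rational(-425247, 361669871456), Mul(Rational(-1, 361669871456), Pow(75281, Rational(1, 2)))) ≈ -1.1765e-6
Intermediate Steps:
d = Mul(2, Pow(75281, Rational(1, 2))) (d = Pow(301124, Rational(1, 2)) = Mul(2, Pow(75281, Rational(1, 2))) ≈ 548.75)
Pow(Add(d, -850494), -1) = Pow(Add(Mul(2, Pow(75281, Rational(1, 2))), -850494), -1) = Pow(Add(-850494, Mul(2, Pow(75281, Rational(1, 2)))), -1)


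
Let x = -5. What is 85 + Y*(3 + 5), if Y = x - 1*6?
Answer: -3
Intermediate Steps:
Y = -11 (Y = -5 - 1*6 = -5 - 6 = -11)
85 + Y*(3 + 5) = 85 - 11*(3 + 5) = 85 - 11*8 = 85 - 88 = -3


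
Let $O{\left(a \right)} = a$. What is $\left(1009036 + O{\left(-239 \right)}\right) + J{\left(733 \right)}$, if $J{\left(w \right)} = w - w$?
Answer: $1008797$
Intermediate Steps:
$J{\left(w \right)} = 0$
$\left(1009036 + O{\left(-239 \right)}\right) + J{\left(733 \right)} = \left(1009036 - 239\right) + 0 = 1008797 + 0 = 1008797$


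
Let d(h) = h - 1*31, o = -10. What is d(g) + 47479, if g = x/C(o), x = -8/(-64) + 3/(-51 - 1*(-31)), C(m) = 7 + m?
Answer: 5693761/120 ≈ 47448.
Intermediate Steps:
x = -1/40 (x = -8*(-1/64) + 3/(-51 + 31) = 1/8 + 3/(-20) = 1/8 + 3*(-1/20) = 1/8 - 3/20 = -1/40 ≈ -0.025000)
g = 1/120 (g = -1/(40*(7 - 10)) = -1/40/(-3) = -1/40*(-1/3) = 1/120 ≈ 0.0083333)
d(h) = -31 + h (d(h) = h - 31 = -31 + h)
d(g) + 47479 = (-31 + 1/120) + 47479 = -3719/120 + 47479 = 5693761/120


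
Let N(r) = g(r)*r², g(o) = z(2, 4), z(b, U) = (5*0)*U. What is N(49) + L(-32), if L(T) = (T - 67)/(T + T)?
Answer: 99/64 ≈ 1.5469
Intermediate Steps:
z(b, U) = 0 (z(b, U) = 0*U = 0)
g(o) = 0
L(T) = (-67 + T)/(2*T) (L(T) = (-67 + T)/((2*T)) = (-67 + T)*(1/(2*T)) = (-67 + T)/(2*T))
N(r) = 0 (N(r) = 0*r² = 0)
N(49) + L(-32) = 0 + (½)*(-67 - 32)/(-32) = 0 + (½)*(-1/32)*(-99) = 0 + 99/64 = 99/64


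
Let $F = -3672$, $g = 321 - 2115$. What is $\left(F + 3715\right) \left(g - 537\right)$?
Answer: $-100233$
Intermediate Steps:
$g = -1794$ ($g = 321 - 2115 = -1794$)
$\left(F + 3715\right) \left(g - 537\right) = \left(-3672 + 3715\right) \left(-1794 - 537\right) = 43 \left(-2331\right) = -100233$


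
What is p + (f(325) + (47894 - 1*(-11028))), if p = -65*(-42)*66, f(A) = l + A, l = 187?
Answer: 239614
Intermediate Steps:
f(A) = 187 + A
p = 180180 (p = 2730*66 = 180180)
p + (f(325) + (47894 - 1*(-11028))) = 180180 + ((187 + 325) + (47894 - 1*(-11028))) = 180180 + (512 + (47894 + 11028)) = 180180 + (512 + 58922) = 180180 + 59434 = 239614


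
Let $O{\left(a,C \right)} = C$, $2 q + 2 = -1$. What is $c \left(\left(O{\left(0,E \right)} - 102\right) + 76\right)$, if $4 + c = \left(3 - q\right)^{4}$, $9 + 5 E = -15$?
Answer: $- \frac{500269}{40} \approx -12507.0$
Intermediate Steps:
$E = - \frac{24}{5}$ ($E = - \frac{9}{5} + \frac{1}{5} \left(-15\right) = - \frac{9}{5} - 3 = - \frac{24}{5} \approx -4.8$)
$q = - \frac{3}{2}$ ($q = -1 + \frac{1}{2} \left(-1\right) = -1 - \frac{1}{2} = - \frac{3}{2} \approx -1.5$)
$c = \frac{6497}{16}$ ($c = -4 + \left(3 - - \frac{3}{2}\right)^{4} = -4 + \left(3 + \frac{3}{2}\right)^{4} = -4 + \left(\frac{9}{2}\right)^{4} = -4 + \frac{6561}{16} = \frac{6497}{16} \approx 406.06$)
$c \left(\left(O{\left(0,E \right)} - 102\right) + 76\right) = \frac{6497 \left(\left(- \frac{24}{5} - 102\right) + 76\right)}{16} = \frac{6497 \left(- \frac{534}{5} + 76\right)}{16} = \frac{6497}{16} \left(- \frac{154}{5}\right) = - \frac{500269}{40}$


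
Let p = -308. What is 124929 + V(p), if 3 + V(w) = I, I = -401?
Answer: 124525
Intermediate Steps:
V(w) = -404 (V(w) = -3 - 401 = -404)
124929 + V(p) = 124929 - 404 = 124525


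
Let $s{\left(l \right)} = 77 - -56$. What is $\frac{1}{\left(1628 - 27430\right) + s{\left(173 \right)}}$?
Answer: $- \frac{1}{25669} \approx -3.8958 \cdot 10^{-5}$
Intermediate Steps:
$s{\left(l \right)} = 133$ ($s{\left(l \right)} = 77 + 56 = 133$)
$\frac{1}{\left(1628 - 27430\right) + s{\left(173 \right)}} = \frac{1}{\left(1628 - 27430\right) + 133} = \frac{1}{-25802 + 133} = \frac{1}{-25669} = - \frac{1}{25669}$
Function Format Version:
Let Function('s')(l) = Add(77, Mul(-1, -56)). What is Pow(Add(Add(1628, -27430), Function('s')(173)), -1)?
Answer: Rational(-1, 25669) ≈ -3.8958e-5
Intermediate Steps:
Function('s')(l) = 133 (Function('s')(l) = Add(77, 56) = 133)
Pow(Add(Add(1628, -27430), Function('s')(173)), -1) = Pow(Add(Add(1628, -27430), 133), -1) = Pow(Add(-25802, 133), -1) = Pow(-25669, -1) = Rational(-1, 25669)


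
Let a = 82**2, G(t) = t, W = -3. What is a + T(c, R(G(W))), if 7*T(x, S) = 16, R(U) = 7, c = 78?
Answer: 47084/7 ≈ 6726.3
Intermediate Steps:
T(x, S) = 16/7 (T(x, S) = (1/7)*16 = 16/7)
a = 6724
a + T(c, R(G(W))) = 6724 + 16/7 = 47084/7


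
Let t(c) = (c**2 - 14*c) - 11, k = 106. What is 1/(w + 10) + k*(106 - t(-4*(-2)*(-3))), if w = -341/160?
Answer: -106095770/1259 ≈ -84270.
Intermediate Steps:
w = -341/160 (w = -341*1/160 = -341/160 ≈ -2.1312)
t(c) = -11 + c**2 - 14*c
1/(w + 10) + k*(106 - t(-4*(-2)*(-3))) = 1/(-341/160 + 10) + 106*(106 - (-11 + (-4*(-2)*(-3))**2 - 14*(-4*(-2))*(-3))) = 1/(1259/160) + 106*(106 - (-11 + (8*(-3))**2 - 112*(-3))) = 160/1259 + 106*(106 - (-11 + (-24)**2 - 14*(-24))) = 160/1259 + 106*(106 - (-11 + 576 + 336)) = 160/1259 + 106*(106 - 1*901) = 160/1259 + 106*(106 - 901) = 160/1259 + 106*(-795) = 160/1259 - 84270 = -106095770/1259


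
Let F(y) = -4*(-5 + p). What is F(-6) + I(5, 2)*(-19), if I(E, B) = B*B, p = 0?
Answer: -56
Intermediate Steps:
I(E, B) = B²
F(y) = 20 (F(y) = -4*(-5 + 0) = -4*(-5) = 20)
F(-6) + I(5, 2)*(-19) = 20 + 2²*(-19) = 20 + 4*(-19) = 20 - 76 = -56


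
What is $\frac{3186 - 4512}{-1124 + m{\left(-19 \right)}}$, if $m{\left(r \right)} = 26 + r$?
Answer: $\frac{1326}{1117} \approx 1.1871$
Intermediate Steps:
$\frac{3186 - 4512}{-1124 + m{\left(-19 \right)}} = \frac{3186 - 4512}{-1124 + \left(26 - 19\right)} = - \frac{1326}{-1124 + 7} = - \frac{1326}{-1117} = \left(-1326\right) \left(- \frac{1}{1117}\right) = \frac{1326}{1117}$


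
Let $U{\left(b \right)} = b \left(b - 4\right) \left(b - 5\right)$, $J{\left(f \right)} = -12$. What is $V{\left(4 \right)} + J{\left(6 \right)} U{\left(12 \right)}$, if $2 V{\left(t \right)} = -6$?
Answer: $-8067$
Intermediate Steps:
$V{\left(t \right)} = -3$ ($V{\left(t \right)} = \frac{1}{2} \left(-6\right) = -3$)
$U{\left(b \right)} = b \left(-5 + b\right) \left(-4 + b\right)$ ($U{\left(b \right)} = b \left(-4 + b\right) \left(-5 + b\right) = b \left(-5 + b\right) \left(-4 + b\right)$)
$V{\left(4 \right)} + J{\left(6 \right)} U{\left(12 \right)} = -3 - 12 \cdot 12 \left(20 + 12^{2} - 108\right) = -3 - 12 \cdot 12 \left(20 + 144 - 108\right) = -3 - 12 \cdot 12 \cdot 56 = -3 - 8064 = -8067$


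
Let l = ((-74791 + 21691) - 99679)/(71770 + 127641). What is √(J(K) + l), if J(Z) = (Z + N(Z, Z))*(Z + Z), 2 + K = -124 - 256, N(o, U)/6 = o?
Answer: √81236802549986887/199411 ≈ 1429.3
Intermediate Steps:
N(o, U) = 6*o
K = -382 (K = -2 + (-124 - 256) = -2 - 380 = -382)
l = -152779/199411 (l = (-53100 - 99679)/199411 = -152779*1/199411 = -152779/199411 ≈ -0.76615)
J(Z) = 14*Z² (J(Z) = (Z + 6*Z)*(Z + Z) = (7*Z)*(2*Z) = 14*Z²)
√(J(K) + l) = √(14*(-382)² - 152779/199411) = √(14*145924 - 152779/199411) = √(2042936 - 152779/199411) = √(407383757917/199411) = √81236802549986887/199411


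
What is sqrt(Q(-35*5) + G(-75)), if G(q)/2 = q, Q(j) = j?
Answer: 5*I*sqrt(13) ≈ 18.028*I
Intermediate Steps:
G(q) = 2*q
sqrt(Q(-35*5) + G(-75)) = sqrt(-35*5 + 2*(-75)) = sqrt(-175 - 150) = sqrt(-325) = 5*I*sqrt(13)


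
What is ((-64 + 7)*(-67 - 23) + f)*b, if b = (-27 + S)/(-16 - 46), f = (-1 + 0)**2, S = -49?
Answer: 194978/31 ≈ 6289.6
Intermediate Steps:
f = 1 (f = (-1)**2 = 1)
b = 38/31 (b = (-27 - 49)/(-16 - 46) = -76/(-62) = -76*(-1/62) = 38/31 ≈ 1.2258)
((-64 + 7)*(-67 - 23) + f)*b = ((-64 + 7)*(-67 - 23) + 1)*(38/31) = (-57*(-90) + 1)*(38/31) = (5130 + 1)*(38/31) = 5131*(38/31) = 194978/31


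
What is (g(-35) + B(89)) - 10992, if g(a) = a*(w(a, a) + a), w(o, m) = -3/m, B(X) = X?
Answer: -9681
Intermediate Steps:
g(a) = a*(a - 3/a) (g(a) = a*(-3/a + a) = a*(a - 3/a))
(g(-35) + B(89)) - 10992 = ((-3 + (-35)²) + 89) - 10992 = ((-3 + 1225) + 89) - 10992 = (1222 + 89) - 10992 = 1311 - 10992 = -9681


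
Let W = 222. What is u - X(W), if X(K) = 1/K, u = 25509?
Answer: 5662997/222 ≈ 25509.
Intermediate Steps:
u - X(W) = 25509 - 1/222 = 5662997/222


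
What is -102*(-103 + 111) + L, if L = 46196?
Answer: 45380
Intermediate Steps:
-102*(-103 + 111) + L = -102*(-103 + 111) + 46196 = -102*8 + 46196 = -816 + 46196 = 45380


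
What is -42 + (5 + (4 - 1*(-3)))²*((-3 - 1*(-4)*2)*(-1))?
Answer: -762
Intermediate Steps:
-42 + (5 + (4 - 1*(-3)))²*((-3 - 1*(-4)*2)*(-1)) = -42 + (5 + (4 + 3))²*((-3 + 4*2)*(-1)) = -42 + (5 + 7)²*((-3 + 8)*(-1)) = -42 + 12²*(5*(-1)) = -42 + 144*(-5) = -42 - 720 = -762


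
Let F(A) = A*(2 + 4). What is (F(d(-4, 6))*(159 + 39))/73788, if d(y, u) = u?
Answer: 54/559 ≈ 0.096601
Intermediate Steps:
F(A) = 6*A (F(A) = A*6 = 6*A)
(F(d(-4, 6))*(159 + 39))/73788 = ((6*6)*(159 + 39))/73788 = (36*198)*(1/73788) = 7128*(1/73788) = 54/559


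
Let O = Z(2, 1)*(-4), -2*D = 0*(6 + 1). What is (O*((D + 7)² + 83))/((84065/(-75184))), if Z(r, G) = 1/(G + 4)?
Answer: 39697152/420325 ≈ 94.444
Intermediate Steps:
Z(r, G) = 1/(4 + G)
D = 0 (D = -0*(6 + 1) = -0*7 = -½*0 = 0)
O = -⅘ (O = -4/(4 + 1) = -4/5 = (⅕)*(-4) = -⅘ ≈ -0.80000)
(O*((D + 7)² + 83))/((84065/(-75184))) = (-4*((0 + 7)² + 83)/5)/((84065/(-75184))) = (-4*(7² + 83)/5)/((84065*(-1/75184))) = (-4*(49 + 83)/5)/(-84065/75184) = -⅘*132*(-75184/84065) = -528/5*(-75184/84065) = 39697152/420325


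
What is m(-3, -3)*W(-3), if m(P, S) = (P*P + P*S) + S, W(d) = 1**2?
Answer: 15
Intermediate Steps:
W(d) = 1
m(P, S) = S + P**2 + P*S (m(P, S) = (P**2 + P*S) + S = S + P**2 + P*S)
m(-3, -3)*W(-3) = (-3 + (-3)**2 - 3*(-3))*1 = (-3 + 9 + 9)*1 = 15*1 = 15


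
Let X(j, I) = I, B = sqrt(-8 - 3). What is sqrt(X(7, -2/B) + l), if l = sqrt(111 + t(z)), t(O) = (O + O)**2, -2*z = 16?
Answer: sqrt(121*sqrt(367) + 22*I*sqrt(11))/11 ≈ 4.3774 + 0.068878*I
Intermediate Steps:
z = -8 (z = -1/2*16 = -8)
B = I*sqrt(11) (B = sqrt(-11) = I*sqrt(11) ≈ 3.3166*I)
t(O) = 4*O**2 (t(O) = (2*O)**2 = 4*O**2)
l = sqrt(367) (l = sqrt(111 + 4*(-8)**2) = sqrt(111 + 4*64) = sqrt(111 + 256) = sqrt(367) ≈ 19.157)
sqrt(X(7, -2/B) + l) = sqrt(-2*(-I*sqrt(11)/11) + sqrt(367)) = sqrt(-(-2)*I*sqrt(11)/11 + sqrt(367)) = sqrt(2*I*sqrt(11)/11 + sqrt(367)) = sqrt(sqrt(367) + 2*I*sqrt(11)/11)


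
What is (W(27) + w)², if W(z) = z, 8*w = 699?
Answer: 837225/64 ≈ 13082.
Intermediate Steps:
w = 699/8 (w = (⅛)*699 = 699/8 ≈ 87.375)
(W(27) + w)² = (27 + 699/8)² = (915/8)² = 837225/64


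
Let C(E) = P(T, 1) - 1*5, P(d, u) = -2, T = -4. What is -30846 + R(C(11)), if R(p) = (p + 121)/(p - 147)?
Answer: -2375199/77 ≈ -30847.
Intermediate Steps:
C(E) = -7 (C(E) = -2 - 1*5 = -2 - 5 = -7)
R(p) = (121 + p)/(-147 + p)
-30846 + R(C(11)) = -30846 + (121 - 7)/(-147 - 7) = -30846 + 114/(-154) = -30846 - 1/154*114 = -30846 - 57/77 = -2375199/77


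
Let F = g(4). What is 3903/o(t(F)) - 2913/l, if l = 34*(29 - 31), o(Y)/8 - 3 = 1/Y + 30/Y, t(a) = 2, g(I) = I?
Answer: 43533/629 ≈ 69.210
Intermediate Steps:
F = 4
o(Y) = 24 + 248/Y (o(Y) = 24 + 8*(1/Y + 30/Y) = 24 + 8*(31/Y) = 24 + 248/Y)
l = -68 (l = 34*(-2) = -68)
3903/o(t(F)) - 2913/l = 3903/(24 + 248/2) - 2913/(-68) = 3903/(24 + 248*(½)) - 2913*(-1/68) = 3903/(24 + 124) + 2913/68 = 3903/148 + 2913/68 = 43533/629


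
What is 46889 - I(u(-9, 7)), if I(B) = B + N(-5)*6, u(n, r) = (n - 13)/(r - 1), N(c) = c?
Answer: 140768/3 ≈ 46923.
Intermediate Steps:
u(n, r) = (-13 + n)/(-1 + r)
I(B) = -30 + B (I(B) = B - 5*6 = B - 30 = -30 + B)
46889 - I(u(-9, 7)) = 46889 - (-30 + (-13 - 9)/(-1 + 7)) = 46889 - (-30 - 22/6) = 46889 - (-30 + (⅙)*(-22)) = 46889 - (-30 - 11/3) = 46889 - 1*(-101/3) = 46889 + 101/3 = 140768/3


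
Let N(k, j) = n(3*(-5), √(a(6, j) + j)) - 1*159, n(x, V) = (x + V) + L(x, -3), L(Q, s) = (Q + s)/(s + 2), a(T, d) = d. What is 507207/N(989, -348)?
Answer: -6593691/2086 - 169069*I*√174/4172 ≈ -3160.9 - 534.56*I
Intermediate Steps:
L(Q, s) = (Q + s)/(2 + s)
n(x, V) = 3 + V (n(x, V) = (x + V) + (x - 3)/(2 - 3) = (V + x) + (-3 + x)/(-1) = (V + x) - (-3 + x) = (V + x) + (3 - x) = 3 + V)
N(k, j) = -156 + √2*√j (N(k, j) = (3 + √(j + j)) - 1*159 = (3 + √(2*j)) - 159 = (3 + √2*√j) - 159 = -156 + √2*√j)
507207/N(989, -348) = 507207/(-156 + √2*√(-348)) = 507207/(-156 + √2*(2*I*√87)) = 507207/(-156 + 2*I*√174)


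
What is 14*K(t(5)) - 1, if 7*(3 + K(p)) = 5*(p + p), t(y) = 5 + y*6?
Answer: 657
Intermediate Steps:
t(y) = 5 + 6*y
K(p) = -3 + 10*p/7 (K(p) = -3 + (5*(p + p))/7 = -3 + (5*(2*p))/7 = -3 + (10*p)/7 = -3 + 10*p/7)
14*K(t(5)) - 1 = 14*(-3 + 10*(5 + 6*5)/7) - 1 = 14*(-3 + 10*(5 + 30)/7) - 1 = 14*(-3 + (10/7)*35) - 1 = 14*(-3 + 50) - 1 = 14*47 - 1 = 658 - 1 = 657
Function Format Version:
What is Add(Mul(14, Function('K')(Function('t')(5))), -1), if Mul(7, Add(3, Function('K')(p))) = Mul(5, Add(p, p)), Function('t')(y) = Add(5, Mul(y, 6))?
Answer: 657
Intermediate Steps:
Function('t')(y) = Add(5, Mul(6, y))
Function('K')(p) = Add(-3, Mul(Rational(10, 7), p)) (Function('K')(p) = Add(-3, Mul(Rational(1, 7), Mul(5, Add(p, p)))) = Add(-3, Mul(Rational(1, 7), Mul(5, Mul(2, p)))) = Add(-3, Mul(Rational(1, 7), Mul(10, p))) = Add(-3, Mul(Rational(10, 7), p)))
Add(Mul(14, Function('K')(Function('t')(5))), -1) = Add(Mul(14, Add(-3, Mul(Rational(10, 7), Add(5, Mul(6, 5))))), -1) = Add(Mul(14, Add(-3, Mul(Rational(10, 7), Add(5, 30)))), -1) = Add(Mul(14, Add(-3, Mul(Rational(10, 7), 35))), -1) = Add(Mul(14, Add(-3, 50)), -1) = Add(Mul(14, 47), -1) = Add(658, -1) = 657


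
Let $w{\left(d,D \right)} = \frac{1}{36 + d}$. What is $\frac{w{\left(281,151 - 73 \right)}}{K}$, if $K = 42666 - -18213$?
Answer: $\frac{1}{19298643} \approx 5.1817 \cdot 10^{-8}$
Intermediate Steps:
$K = 60879$ ($K = 42666 + 18213 = 60879$)
$\frac{w{\left(281,151 - 73 \right)}}{K} = \frac{1}{\left(36 + 281\right) 60879} = \frac{1}{317} \cdot \frac{1}{60879} = \frac{1}{19298643}$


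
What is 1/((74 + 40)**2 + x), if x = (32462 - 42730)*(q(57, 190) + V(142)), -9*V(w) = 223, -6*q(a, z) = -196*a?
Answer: -9/169664416 ≈ -5.3046e-8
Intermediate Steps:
q(a, z) = 98*a/3 (q(a, z) = -(-98)*a/3 = 98*a/3)
V(w) = -223/9 (V(w) = -1/9*223 = -223/9)
x = -169781380/9 (x = (32462 - 42730)*((98/3)*57 - 223/9) = -10268*(1862 - 223/9) = -10268*16535/9 = -169781380/9 ≈ -1.8865e+7)
1/((74 + 40)**2 + x) = 1/((74 + 40)**2 - 169781380/9) = 1/(114**2 - 169781380/9) = 1/(12996 - 169781380/9) = 1/(-169664416/9) = -9/169664416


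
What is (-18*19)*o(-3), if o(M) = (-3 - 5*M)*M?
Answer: 12312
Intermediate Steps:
o(M) = M*(-3 - 5*M)
(-18*19)*o(-3) = (-18*19)*(-1*(-3)*(3 + 5*(-3))) = -(-342)*(-3)*(3 - 15) = -(-342)*(-3)*(-12) = -342*(-36) = 12312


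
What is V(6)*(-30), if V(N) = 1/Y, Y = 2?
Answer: -15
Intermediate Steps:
V(N) = 1/2
V(6)*(-30) = (1/2)*(-30) = -15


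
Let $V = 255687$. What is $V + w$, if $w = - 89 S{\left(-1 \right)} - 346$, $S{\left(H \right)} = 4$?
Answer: $254985$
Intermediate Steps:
$w = -702$ ($w = \left(-89\right) 4 - 346 = -356 - 346 = -702$)
$V + w = 255687 - 702 = 254985$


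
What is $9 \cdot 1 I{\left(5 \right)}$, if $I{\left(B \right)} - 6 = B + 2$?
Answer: $117$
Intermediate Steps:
$I{\left(B \right)} = 8 + B$ ($I{\left(B \right)} = 6 + \left(B + 2\right) = 6 + \left(2 + B\right) = 8 + B$)
$9 \cdot 1 I{\left(5 \right)} = 9 \cdot 1 \left(8 + 5\right) = 9 \cdot 13 = 117$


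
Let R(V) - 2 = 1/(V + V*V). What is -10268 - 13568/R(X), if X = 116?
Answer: -462869756/27145 ≈ -17052.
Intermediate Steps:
R(V) = 2 + 1/(V + V²) (R(V) = 2 + 1/(V + V*V) = 2 + 1/(V + V²))
-10268 - 13568/R(X) = -10268 - 13568*116*(1 + 116)/(1 + 2*116 + 2*116²) = -10268 - 13568*13572/(1 + 232 + 2*13456) = -10268 - 13568*13572/(1 + 232 + 26912) = -10268 - 13568/((1/116)*(1/117)*27145) = -10268 - 13568/27145/13572 = -10268 - 13568*13572/27145 = -10268 - 184144896/27145 = -462869756/27145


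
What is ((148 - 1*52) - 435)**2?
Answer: 114921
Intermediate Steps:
((148 - 1*52) - 435)**2 = ((148 - 52) - 435)**2 = (96 - 435)**2 = (-339)**2 = 114921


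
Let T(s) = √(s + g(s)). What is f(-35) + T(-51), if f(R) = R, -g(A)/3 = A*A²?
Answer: -35 + √397902 ≈ 595.79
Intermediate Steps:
g(A) = -3*A³ (g(A) = -3*A*A² = -3*A³)
T(s) = √(s - 3*s³)
f(-35) + T(-51) = -35 + √(-51 - 3*(-51)³) = -35 + √(-51 - 3*(-132651)) = -35 + √(-51 + 397953) = -35 + √397902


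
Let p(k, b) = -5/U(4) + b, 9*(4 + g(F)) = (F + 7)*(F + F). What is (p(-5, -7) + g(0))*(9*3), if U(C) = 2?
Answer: -729/2 ≈ -364.50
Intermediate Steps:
g(F) = -4 + 2*F*(7 + F)/9 (g(F) = -4 + ((F + 7)*(F + F))/9 = -4 + ((7 + F)*(2*F))/9 = -4 + (2*F*(7 + F))/9 = -4 + 2*F*(7 + F)/9)
p(k, b) = -5/2 + b
(p(-5, -7) + g(0))*(9*3) = ((-5/2 - 7) + (-4 + (2/9)*0² + (14/9)*0))*(9*3) = (-19/2 + (-4 + (2/9)*0 + 0))*27 = (-19/2 + (-4 + 0 + 0))*27 = (-19/2 - 4)*27 = -27/2*27 = -729/2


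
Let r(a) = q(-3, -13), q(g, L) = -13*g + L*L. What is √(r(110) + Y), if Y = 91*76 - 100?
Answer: 4*√439 ≈ 83.809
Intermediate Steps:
q(g, L) = L² - 13*g (q(g, L) = -13*g + L² = L² - 13*g)
r(a) = 208 (r(a) = (-13)² - 13*(-3) = 169 + 39 = 208)
Y = 6816 (Y = 6916 - 100 = 6816)
√(r(110) + Y) = √(208 + 6816) = √7024 = 4*√439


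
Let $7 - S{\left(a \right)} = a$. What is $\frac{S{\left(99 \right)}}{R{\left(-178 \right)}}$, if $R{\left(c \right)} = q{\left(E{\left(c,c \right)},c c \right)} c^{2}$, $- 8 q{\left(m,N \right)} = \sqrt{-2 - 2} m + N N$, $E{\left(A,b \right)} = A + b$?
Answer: $\frac{46}{1987925163845} + \frac{23 i}{1401425614830645805} \approx 2.314 \cdot 10^{-11} + 1.6412 \cdot 10^{-17} i$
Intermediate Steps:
$q{\left(m,N \right)} = - \frac{N^{2}}{8} - \frac{i m}{4}$ ($q{\left(m,N \right)} = - \frac{\sqrt{-2 - 2} m + N N}{8} = - \frac{\sqrt{-4} m + N^{2}}{8} = - \frac{2 i m + N^{2}}{8} = - \frac{N^{2} + 2 i m}{8} = - \frac{N^{2}}{8} - \frac{i m}{4}$)
$S{\left(a \right)} = 7 - a$
$R{\left(c \right)} = c^{2} \left(- \frac{c^{4}}{8} - \frac{i c}{2}\right)$ ($R{\left(c \right)} = \left(- \frac{\left(c c\right)^{2}}{8} - \frac{i \left(c + c\right)}{4}\right) c^{2} = \left(- \frac{\left(c^{2}\right)^{2}}{8} - \frac{i 2 c}{4}\right) c^{2} = \left(- \frac{c^{4}}{8} - \frac{i c}{2}\right) c^{2} = c^{2} \left(- \frac{c^{4}}{8} - \frac{i c}{2}\right)$)
$\frac{S{\left(99 \right)}}{R{\left(-178 \right)}} = \frac{7 - 99}{\frac{1}{8} \left(-178\right)^{3} \left(- \left(-178\right)^{3} - 4 i\right)} = \frac{7 - 99}{\frac{1}{8} \left(-5639752\right) \left(\left(-1\right) \left(-5639752\right) - 4 i\right)} = - \frac{92}{\frac{1}{8} \left(-5639752\right) \left(5639752 - 4 i\right)} = - \frac{92}{-3975850327688 + 2819876 i} = - 92 \frac{-3975850327688 - 2819876 i}{15807385828184728680080720} = - \frac{23 \left(-3975850327688 - 2819876 i\right)}{3951846457046182170020180}$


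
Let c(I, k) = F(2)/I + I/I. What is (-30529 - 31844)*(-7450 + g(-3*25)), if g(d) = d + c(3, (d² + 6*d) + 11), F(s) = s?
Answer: 469252870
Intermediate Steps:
c(I, k) = 1 + 2/I (c(I, k) = 2/I + I/I = 2/I + 1 = 1 + 2/I)
g(d) = 5/3 + d (g(d) = d + (2 + 3)/3 = d + (⅓)*5 = d + 5/3 = 5/3 + d)
(-30529 - 31844)*(-7450 + g(-3*25)) = (-30529 - 31844)*(-7450 + (5/3 - 3*25)) = -62373*(-7450 + (5/3 - 75)) = -62373*(-7450 - 220/3) = -62373*(-22570/3) = 469252870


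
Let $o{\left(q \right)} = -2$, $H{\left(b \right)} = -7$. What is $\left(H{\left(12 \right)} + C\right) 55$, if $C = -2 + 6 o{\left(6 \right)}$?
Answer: $-1155$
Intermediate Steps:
$C = -14$ ($C = -2 + 6 \left(-2\right) = -2 - 12 = -14$)
$\left(H{\left(12 \right)} + C\right) 55 = \left(-7 - 14\right) 55 = \left(-21\right) 55 = -1155$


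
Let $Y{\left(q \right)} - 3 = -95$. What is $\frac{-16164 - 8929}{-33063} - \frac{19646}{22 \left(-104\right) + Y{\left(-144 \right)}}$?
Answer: $\frac{354638519}{39344970} \approx 9.0136$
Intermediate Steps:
$Y{\left(q \right)} = -92$ ($Y{\left(q \right)} = 3 - 95 = -92$)
$\frac{-16164 - 8929}{-33063} - \frac{19646}{22 \left(-104\right) + Y{\left(-144 \right)}} = \frac{-16164 - 8929}{-33063} - \frac{19646}{22 \left(-104\right) - 92} = \left(-16164 - 8929\right) \left(- \frac{1}{33063}\right) - \frac{19646}{-2288 - 92} = \left(-25093\right) \left(- \frac{1}{33063}\right) - \frac{19646}{-2380} = \frac{25093}{33063} - - \frac{9823}{1190} = \frac{25093}{33063} + \frac{9823}{1190} = \frac{354638519}{39344970}$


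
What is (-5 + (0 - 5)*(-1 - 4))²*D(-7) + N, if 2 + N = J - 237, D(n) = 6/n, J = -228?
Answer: -5669/7 ≈ -809.86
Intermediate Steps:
N = -467 (N = -2 + (-228 - 237) = -2 - 465 = -467)
(-5 + (0 - 5)*(-1 - 4))²*D(-7) + N = (-5 + (0 - 5)*(-1 - 4))²*(6/(-7)) - 467 = (-5 - 5*(-5))²*(6*(-⅐)) - 467 = (-5 + 25)²*(-6/7) - 467 = 20²*(-6/7) - 467 = 400*(-6/7) - 467 = -2400/7 - 467 = -5669/7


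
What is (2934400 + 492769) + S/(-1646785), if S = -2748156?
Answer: 5643813249821/1646785 ≈ 3.4272e+6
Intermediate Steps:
(2934400 + 492769) + S/(-1646785) = (2934400 + 492769) - 2748156/(-1646785) = 3427169 - 2748156*(-1/1646785) = 3427169 + 2748156/1646785 = 5643813249821/1646785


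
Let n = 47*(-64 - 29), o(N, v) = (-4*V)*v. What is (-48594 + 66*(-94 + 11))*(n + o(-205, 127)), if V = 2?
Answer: 291285864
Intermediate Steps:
o(N, v) = -8*v (o(N, v) = (-4*2)*v = -8*v)
n = -4371 (n = 47*(-93) = -4371)
(-48594 + 66*(-94 + 11))*(n + o(-205, 127)) = (-48594 + 66*(-94 + 11))*(-4371 - 8*127) = (-48594 + 66*(-83))*(-4371 - 1016) = (-48594 - 5478)*(-5387) = -54072*(-5387) = 291285864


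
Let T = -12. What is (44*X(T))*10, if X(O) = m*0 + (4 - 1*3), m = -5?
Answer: 440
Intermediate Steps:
X(O) = 1 (X(O) = -5*0 + (4 - 1*3) = 0 + (4 - 3) = 0 + 1 = 1)
(44*X(T))*10 = (44*1)*10 = 44*10 = 440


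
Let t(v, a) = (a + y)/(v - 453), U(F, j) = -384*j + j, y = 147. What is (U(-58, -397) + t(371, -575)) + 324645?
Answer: 19544750/41 ≈ 4.7670e+5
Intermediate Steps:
U(F, j) = -383*j
t(v, a) = (147 + a)/(-453 + v) (t(v, a) = (a + 147)/(v - 453) = (147 + a)/(-453 + v))
(U(-58, -397) + t(371, -575)) + 324645 = (-383*(-397) + (147 - 575)/(-453 + 371)) + 324645 = (152051 - 428/(-82)) + 324645 = (152051 - 1/82*(-428)) + 324645 = (152051 + 214/41) + 324645 = 6234305/41 + 324645 = 19544750/41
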